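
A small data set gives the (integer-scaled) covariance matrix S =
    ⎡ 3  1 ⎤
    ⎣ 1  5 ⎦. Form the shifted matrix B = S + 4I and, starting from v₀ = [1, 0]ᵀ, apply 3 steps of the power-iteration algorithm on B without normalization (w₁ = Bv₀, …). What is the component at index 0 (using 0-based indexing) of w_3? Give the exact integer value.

B = S + 4I has rows (7, 1); (1, 9)
w1 = Bv₀ = (7·1 + 1·0; 1·1 + 9·0) = (7, 1)
w2 = Bw1 = (7·7 + 1·1; 1·7 + 9·1) = (50, 16)
w3 = Bw2 = (366, 194)
Requested component of w3: 366

366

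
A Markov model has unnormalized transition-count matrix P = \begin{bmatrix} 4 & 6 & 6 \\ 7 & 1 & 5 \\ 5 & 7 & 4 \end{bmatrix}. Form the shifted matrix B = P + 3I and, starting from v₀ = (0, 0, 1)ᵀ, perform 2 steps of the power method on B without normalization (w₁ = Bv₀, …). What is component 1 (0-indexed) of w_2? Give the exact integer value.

B = P + 3I has rows (7, 6, 6); (7, 4, 5); (5, 7, 7)
w1 = Bv₀ = (7·0 + 6·0 + 6·1; 7·0 + 4·0 + 5·1; 5·0 + 7·0 + 7·1) = (6, 5, 7)
w2 = Bw1 = (7·6 + 6·5 + 6·7; 7·6 + 4·5 + 5·7; 5·6 + 7·5 + 7·7) = (114, 97, 114)
Requested component of w2: 97

97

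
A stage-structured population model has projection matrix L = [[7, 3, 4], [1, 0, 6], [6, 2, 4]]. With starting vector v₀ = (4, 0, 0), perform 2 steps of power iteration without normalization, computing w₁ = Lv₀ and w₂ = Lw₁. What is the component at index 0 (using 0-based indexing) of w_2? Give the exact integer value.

w1 = Lv₀ = (7·4 + 3·0 + 4·0; 1·4 + 0·0 + 6·0; 6·4 + 2·0 + 4·0) = (28, 4, 24)
w2 = Lw1 = (7·28 + 3·4 + 4·24; 1·28 + 0·4 + 6·24; 6·28 + 2·4 + 4·24) = (304, 172, 272)
The requested component of w2 is 304.

304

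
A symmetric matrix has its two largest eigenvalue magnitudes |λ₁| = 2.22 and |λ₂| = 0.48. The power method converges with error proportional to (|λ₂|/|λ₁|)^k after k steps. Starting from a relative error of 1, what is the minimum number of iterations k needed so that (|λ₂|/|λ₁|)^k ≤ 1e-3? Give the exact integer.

|λ₂/λ₁| = 0.48/2.22 = 0.21622
Need k ≥ ln(1e-3) / ln(0.21622) = -6.9078 / -1.5315 ≈ 4.511
Smallest integer k satisfying the bound: 5

5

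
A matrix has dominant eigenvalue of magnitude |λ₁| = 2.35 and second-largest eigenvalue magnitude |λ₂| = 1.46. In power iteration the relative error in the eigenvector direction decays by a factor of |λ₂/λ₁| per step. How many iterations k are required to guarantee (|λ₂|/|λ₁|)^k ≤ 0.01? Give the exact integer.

10

|λ₂/λ₁| = 1.46/2.35 = 0.62128
Need k ≥ ln(0.01) / ln(0.62128) = -4.6052 / -0.4760 ≈ 9.675
Smallest integer k satisfying the bound: 10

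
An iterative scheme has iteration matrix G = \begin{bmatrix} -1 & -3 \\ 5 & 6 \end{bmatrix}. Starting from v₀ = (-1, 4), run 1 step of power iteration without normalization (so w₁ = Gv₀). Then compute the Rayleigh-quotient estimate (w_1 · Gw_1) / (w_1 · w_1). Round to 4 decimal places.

3.3755

w1 = Gv₀ = (-11, 19)
Gw1 = (-46, 59)
w1·Gw1 = (-11)·(-46) + 19·59 = 1627; w1·w1 = (-11)·(-11) + 19·19 = 482
λ ≈ 1627/482 = 3.3755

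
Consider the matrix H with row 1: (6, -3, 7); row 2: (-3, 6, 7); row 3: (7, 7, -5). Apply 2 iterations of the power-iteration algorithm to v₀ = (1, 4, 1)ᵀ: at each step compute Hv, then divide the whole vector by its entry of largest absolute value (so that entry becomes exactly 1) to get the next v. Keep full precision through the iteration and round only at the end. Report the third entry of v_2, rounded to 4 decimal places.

0.1413

Hv0 = (1.00000, 28.00000, 30.00000); divide by 30.00000 → v1 = (0.03333, 0.93333, 1.00000)
Hv1 = (4.40000, 12.50000, 1.76667); divide by 12.50000 → v2 = (0.35200, 1.00000, 0.14133)
Requested entry of v2: 53/375 = 0.1413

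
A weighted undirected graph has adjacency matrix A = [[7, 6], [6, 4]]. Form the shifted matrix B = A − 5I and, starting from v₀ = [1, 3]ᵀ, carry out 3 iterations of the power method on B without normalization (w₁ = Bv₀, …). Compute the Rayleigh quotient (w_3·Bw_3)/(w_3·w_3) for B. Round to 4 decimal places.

B = A − 5I has rows (2, 6); (6, -1)
w1 = Bv₀ = (20, 3)
w2 = Bw1 = (58, 117)
w3 = Bw2 = (818, 231)
Bw3 = (3022, 4677)
w3·Bw3 = 3552383; w3·w3 = 722485; μ ≈ 3552383/722485 = 4.9169

μ ≈ 4.9169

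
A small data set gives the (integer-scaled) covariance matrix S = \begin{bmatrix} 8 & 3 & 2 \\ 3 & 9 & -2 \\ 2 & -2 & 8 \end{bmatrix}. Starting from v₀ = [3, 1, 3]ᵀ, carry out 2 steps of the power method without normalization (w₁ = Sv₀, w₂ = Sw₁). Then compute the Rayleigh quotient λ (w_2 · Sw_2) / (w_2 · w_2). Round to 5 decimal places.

λ ≈ 10.55776

w1 = Sv₀ = (8·3 + 3·1 + 2·3; 3·3 + 9·1 + (-2)·3; 2·3 + (-2)·1 + 8·3) = (33, 12, 28)
w2 = Sw1 = (8·33 + 3·12 + 2·28; 3·33 + 9·12 + (-2)·28; 2·33 + (-2)·12 + 8·28) = (356, 151, 266)
Sw2 = (3833, 1895, 2538)
w2·Sw2 = 356·3833 + 151·1895 + 266·2538 = 2325801; w2·w2 = 356·356 + 151·151 + 266·266 = 220293
λ ≈ 2325801/220293 = 10.55776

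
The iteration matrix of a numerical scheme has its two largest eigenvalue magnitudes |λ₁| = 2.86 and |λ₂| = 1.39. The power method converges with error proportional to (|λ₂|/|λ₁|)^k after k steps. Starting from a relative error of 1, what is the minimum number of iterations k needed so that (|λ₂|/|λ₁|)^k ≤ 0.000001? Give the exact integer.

|λ₂/λ₁| = 1.39/2.86 = 0.48601
Need k ≥ ln(0.000001) / ln(0.48601) = -13.8155 / -0.7215 ≈ 19.148
Smallest integer k satisfying the bound: 20

20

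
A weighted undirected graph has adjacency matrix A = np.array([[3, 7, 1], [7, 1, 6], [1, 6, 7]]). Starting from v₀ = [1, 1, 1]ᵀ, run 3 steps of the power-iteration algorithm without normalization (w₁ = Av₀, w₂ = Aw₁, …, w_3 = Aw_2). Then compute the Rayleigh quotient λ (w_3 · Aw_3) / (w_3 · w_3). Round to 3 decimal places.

13.175

w1 = Av₀ = (11, 14, 14)
w2 = Aw1 = (145, 175, 193)
w3 = Aw2 = (1853, 2348, 2546)
Aw3 = (24541, 30595, 33763)
w3·Aw3 = 1853·24541 + 2348·30595 + 2546·33763 = 203272131; w3·w3 = 1853·1853 + 2348·2348 + 2546·2546 = 15428829
λ ≈ 203272131/15428829 = 13.175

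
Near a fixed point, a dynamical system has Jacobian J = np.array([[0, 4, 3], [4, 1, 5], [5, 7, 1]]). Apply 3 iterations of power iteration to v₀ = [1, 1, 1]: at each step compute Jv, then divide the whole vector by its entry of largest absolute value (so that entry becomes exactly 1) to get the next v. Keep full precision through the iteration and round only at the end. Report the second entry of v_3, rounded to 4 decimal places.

Jv0 = (7.00000, 10.00000, 13.00000); divide by 13.00000 → v1 = (0.53846, 0.76923, 1.00000)
Jv1 = (6.07692, 7.92308, 9.07692); divide by 9.07692 → v2 = (0.66949, 0.87288, 1.00000)
Jv2 = (6.49153, 8.55085, 10.45763); divide by 10.45763 → v3 = (0.62075, 0.81767, 1.00000)
Requested entry of v3: 1009/1234 = 0.8177

0.8177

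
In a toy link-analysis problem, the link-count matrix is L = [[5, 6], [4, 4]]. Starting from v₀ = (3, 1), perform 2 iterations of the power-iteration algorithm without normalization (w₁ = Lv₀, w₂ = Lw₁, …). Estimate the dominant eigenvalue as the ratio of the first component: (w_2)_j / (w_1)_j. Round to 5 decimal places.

λ ≈ 9.57143

w1 = Lv₀ = (21, 16)
w2 = Lw1 = (201, 148)
Ratio at component: 201 / 21 = 9.57143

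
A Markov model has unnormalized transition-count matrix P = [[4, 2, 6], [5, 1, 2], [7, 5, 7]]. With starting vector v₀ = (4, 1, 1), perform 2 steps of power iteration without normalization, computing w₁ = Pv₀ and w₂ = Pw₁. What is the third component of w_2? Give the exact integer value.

563

w1 = Pv₀ = (24, 23, 40)
w2 = Pw1 = (382, 223, 563)
The requested component of w2 is 563.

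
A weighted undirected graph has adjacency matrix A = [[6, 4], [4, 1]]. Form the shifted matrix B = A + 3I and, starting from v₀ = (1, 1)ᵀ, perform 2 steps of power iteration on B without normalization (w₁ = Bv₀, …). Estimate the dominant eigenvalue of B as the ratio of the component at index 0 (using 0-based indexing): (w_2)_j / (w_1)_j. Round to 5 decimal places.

B = A + 3I has rows (9, 4); (4, 4)
w1 = Bv₀ = (9·1 + 4·1; 4·1 + 4·1) = (13, 8)
w2 = Bw1 = (9·13 + 4·8; 4·13 + 4·8) = (149, 84)
Ratio: 149/13 = 11.46154

μ ≈ 11.46154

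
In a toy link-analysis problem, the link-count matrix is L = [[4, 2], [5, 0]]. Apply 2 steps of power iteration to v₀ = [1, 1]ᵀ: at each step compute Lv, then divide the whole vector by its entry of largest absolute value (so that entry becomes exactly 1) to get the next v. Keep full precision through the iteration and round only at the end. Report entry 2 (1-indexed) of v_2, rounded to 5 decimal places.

Lv0 = (6.000000, 5.000000); divide by 6.000000 → v1 = (1.000000, 0.833333)
Lv1 = (5.666667, 5.000000); divide by 5.666667 → v2 = (1.000000, 0.882353)
Requested entry of v2: 30/34 = 0.88235

0.88235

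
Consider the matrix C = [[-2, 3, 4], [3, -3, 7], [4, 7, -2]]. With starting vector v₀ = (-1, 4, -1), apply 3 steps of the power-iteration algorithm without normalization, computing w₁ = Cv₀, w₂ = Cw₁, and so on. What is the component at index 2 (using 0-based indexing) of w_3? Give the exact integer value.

2350

w1 = Cv₀ = ((-2)·(-1) + 3·4 + 4·(-1); 3·(-1) + (-3)·4 + 7·(-1); 4·(-1) + 7·4 + (-2)·(-1)) = (10, -22, 26)
w2 = Cw1 = ((-2)·10 + 3·(-22) + 4·26; 3·10 + (-3)·(-22) + 7·26; 4·10 + 7·(-22) + (-2)·26) = (18, 278, -166)
w3 = Cw2 = (134, -1942, 2350)
The requested component of w3 is 2350.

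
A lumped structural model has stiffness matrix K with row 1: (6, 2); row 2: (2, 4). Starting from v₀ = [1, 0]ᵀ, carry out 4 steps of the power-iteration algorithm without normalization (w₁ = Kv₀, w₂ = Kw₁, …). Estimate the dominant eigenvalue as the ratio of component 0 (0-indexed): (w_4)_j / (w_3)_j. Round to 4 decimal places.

w1 = Kv₀ = (6·1 + 2·0; 2·1 + 4·0) = (6, 2)
w2 = Kw1 = (6·6 + 2·2; 2·6 + 4·2) = (40, 20)
w3 = Kw2 = (280, 160)
w4 = Kw3 = (2000, 1200)
Ratio at component: 2000 / 280 = 7.1429

7.1429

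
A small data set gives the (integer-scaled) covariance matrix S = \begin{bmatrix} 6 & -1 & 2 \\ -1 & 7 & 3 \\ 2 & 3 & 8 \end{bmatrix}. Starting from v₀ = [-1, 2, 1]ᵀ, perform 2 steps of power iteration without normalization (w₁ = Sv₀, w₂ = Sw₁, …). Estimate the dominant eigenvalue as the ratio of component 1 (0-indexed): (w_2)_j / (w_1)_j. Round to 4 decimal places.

w1 = Sv₀ = (6·(-1) + (-1)·2 + 2·1; (-1)·(-1) + 7·2 + 3·1; 2·(-1) + 3·2 + 8·1) = (-6, 18, 12)
w2 = Sw1 = (6·(-6) + (-1)·18 + 2·12; (-1)·(-6) + 7·18 + 3·12; 2·(-6) + 3·18 + 8·12) = (-30, 168, 138)
Ratio at component: 168 / 18 = 9.3333

λ ≈ 9.3333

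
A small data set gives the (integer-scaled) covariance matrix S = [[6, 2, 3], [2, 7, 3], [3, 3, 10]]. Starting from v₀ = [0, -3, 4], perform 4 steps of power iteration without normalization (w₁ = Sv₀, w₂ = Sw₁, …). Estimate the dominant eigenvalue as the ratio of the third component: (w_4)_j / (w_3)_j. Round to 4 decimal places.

12.6567

w1 = Sv₀ = (6, -9, 31)
w2 = Sw1 = (111, 42, 301)
w3 = Sw2 = (1653, 1419, 3469)
w4 = Sw3 = (23163, 23646, 43906)
Ratio at component: 43906 / 3469 = 12.6567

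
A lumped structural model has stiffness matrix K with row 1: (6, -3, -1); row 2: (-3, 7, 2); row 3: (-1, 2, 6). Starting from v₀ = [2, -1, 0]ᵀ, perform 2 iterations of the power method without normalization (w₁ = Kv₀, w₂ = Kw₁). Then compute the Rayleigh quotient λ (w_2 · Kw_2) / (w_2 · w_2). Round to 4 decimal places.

10.4637

w1 = Kv₀ = (6·2 + (-3)·(-1) + (-1)·0; (-3)·2 + 7·(-1) + 2·0; (-1)·2 + 2·(-1) + 6·0) = (15, -13, -4)
w2 = Kw1 = (6·15 + (-3)·(-13) + (-1)·(-4); (-3)·15 + 7·(-13) + 2·(-4); (-1)·15 + 2·(-13) + 6·(-4)) = (133, -144, -65)
Kw2 = (1295, -1537, -811)
w2·Kw2 = 133·1295 + (-144)·(-1537) + (-65)·(-811) = 446278; w2·w2 = 133·133 + (-144)·(-144) + (-65)·(-65) = 42650
λ ≈ 446278/42650 = 10.4637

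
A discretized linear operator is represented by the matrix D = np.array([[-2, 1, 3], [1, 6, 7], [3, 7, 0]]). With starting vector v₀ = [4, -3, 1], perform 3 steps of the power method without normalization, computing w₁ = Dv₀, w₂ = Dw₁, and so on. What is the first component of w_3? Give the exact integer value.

-296

w1 = Dv₀ = (-8, -7, -9)
w2 = Dw1 = (-18, -113, -73)
w3 = Dw2 = (-296, -1207, -845)
The requested component of w3 is -296.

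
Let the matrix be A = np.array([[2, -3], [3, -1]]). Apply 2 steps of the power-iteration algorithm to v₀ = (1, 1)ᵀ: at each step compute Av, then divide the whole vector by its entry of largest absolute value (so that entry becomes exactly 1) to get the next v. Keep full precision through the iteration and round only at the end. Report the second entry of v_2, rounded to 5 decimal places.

0.62500

Av0 = (-1.000000, 2.000000); divide by 2.000000 → v1 = (-0.500000, 1.000000)
Av1 = (-4.000000, -2.500000); divide by -4.000000 → v2 = (1.000000, 0.625000)
Requested entry of v2: -5/-8 = 0.62500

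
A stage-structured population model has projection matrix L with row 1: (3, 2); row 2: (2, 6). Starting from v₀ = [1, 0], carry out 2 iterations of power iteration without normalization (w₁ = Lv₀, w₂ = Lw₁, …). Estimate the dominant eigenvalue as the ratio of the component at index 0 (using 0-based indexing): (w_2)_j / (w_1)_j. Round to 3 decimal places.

w1 = Lv₀ = (3·1 + 2·0; 2·1 + 6·0) = (3, 2)
w2 = Lw1 = (3·3 + 2·2; 2·3 + 6·2) = (13, 18)
Ratio at component: 13 / 3 = 4.333

λ ≈ 4.333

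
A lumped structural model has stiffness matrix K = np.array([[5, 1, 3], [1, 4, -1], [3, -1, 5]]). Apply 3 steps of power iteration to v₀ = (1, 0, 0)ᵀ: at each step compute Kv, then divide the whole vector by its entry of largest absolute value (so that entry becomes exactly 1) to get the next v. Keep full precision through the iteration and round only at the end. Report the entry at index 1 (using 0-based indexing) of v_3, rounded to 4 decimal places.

Kv0 = (5.00000, 1.00000, 3.00000); divide by 5.00000 → v1 = (1.00000, 0.20000, 0.60000)
Kv1 = (7.00000, 1.20000, 5.80000); divide by 7.00000 → v2 = (1.00000, 0.17143, 0.82857)
Kv2 = (7.65714, 0.85714, 6.97143); divide by 7.65714 → v3 = (1.00000, 0.11194, 0.91045)
Requested entry of v3: 30/268 = 0.1119

0.1119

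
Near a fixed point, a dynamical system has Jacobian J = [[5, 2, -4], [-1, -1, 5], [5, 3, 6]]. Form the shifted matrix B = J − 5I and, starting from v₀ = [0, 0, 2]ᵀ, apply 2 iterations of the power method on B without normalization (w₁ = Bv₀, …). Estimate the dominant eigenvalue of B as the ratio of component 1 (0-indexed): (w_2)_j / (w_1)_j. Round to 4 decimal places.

μ ≈ -4.2000

B = J − 5I has rows (0, 2, -4); (-1, -6, 5); (5, 3, 1)
w1 = Bv₀ = (0·0 + 2·0 + (-4)·2; (-1)·0 + (-6)·0 + 5·2; 5·0 + 3·0 + 1·2) = (-8, 10, 2)
w2 = Bw1 = (0·(-8) + 2·10 + (-4)·2; (-1)·(-8) + (-6)·10 + 5·2; 5·(-8) + 3·10 + 1·2) = (12, -42, -8)
Ratio: -42/10 = -4.2000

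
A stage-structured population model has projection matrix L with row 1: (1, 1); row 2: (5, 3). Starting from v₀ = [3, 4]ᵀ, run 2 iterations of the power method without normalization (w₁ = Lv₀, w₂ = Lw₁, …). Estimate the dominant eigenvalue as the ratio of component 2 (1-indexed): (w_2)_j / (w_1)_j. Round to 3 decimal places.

4.296

w1 = Lv₀ = (7, 27)
w2 = Lw1 = (34, 116)
Ratio at component: 116 / 27 = 4.296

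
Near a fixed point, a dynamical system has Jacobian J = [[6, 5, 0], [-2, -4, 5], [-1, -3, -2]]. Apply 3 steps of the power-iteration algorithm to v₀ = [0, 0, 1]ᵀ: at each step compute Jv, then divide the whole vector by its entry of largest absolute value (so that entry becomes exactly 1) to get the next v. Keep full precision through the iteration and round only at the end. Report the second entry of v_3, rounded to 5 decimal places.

0.17241

Jv0 = (0.000000, 5.000000, -2.000000); divide by 5.000000 → v1 = (0.000000, 1.000000, -0.400000)
Jv1 = (5.000000, -6.000000, -2.200000); divide by -6.000000 → v2 = (-0.833333, 1.000000, 0.366667)
Jv2 = (0.000000, -0.500000, -2.900000); divide by -2.900000 → v3 = (0.000000, 0.172414, 1.000000)
Requested entry of v3: 15/87 = 0.17241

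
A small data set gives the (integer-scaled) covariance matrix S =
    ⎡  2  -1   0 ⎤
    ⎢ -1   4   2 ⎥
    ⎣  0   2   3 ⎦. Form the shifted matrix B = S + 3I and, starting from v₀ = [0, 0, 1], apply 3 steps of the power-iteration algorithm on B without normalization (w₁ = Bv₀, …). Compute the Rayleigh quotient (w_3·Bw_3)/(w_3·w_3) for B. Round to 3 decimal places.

B = S + 3I has rows (5, -1, 0); (-1, 7, 2); (0, 2, 6)
w1 = Bv₀ = (0, 2, 6)
w2 = Bw1 = (-2, 26, 40)
w3 = Bw2 = (-36, 264, 292)
Bw3 = (-444, 2468, 2280)
w3·Bw3 = 1333296; w3·w3 = 156256; μ ≈ 1333296/156256 = 8.533

8.533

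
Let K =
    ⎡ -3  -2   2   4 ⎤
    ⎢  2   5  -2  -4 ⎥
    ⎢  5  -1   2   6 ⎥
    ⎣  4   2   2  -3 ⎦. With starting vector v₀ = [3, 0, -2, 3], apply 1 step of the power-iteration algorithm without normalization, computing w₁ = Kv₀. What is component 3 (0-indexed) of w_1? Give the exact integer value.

w1 = Kv₀ = (-1, -2, 29, -1)
The requested component of w1 is -1.

-1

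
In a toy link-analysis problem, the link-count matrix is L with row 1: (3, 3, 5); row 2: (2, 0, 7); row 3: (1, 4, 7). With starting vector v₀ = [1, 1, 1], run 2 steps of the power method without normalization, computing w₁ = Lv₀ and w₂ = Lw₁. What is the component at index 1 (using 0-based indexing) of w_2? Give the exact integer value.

106

w1 = Lv₀ = (3·1 + 3·1 + 5·1; 2·1 + 0·1 + 7·1; 1·1 + 4·1 + 7·1) = (11, 9, 12)
w2 = Lw1 = (3·11 + 3·9 + 5·12; 2·11 + 0·9 + 7·12; 1·11 + 4·9 + 7·12) = (120, 106, 131)
The requested component of w2 is 106.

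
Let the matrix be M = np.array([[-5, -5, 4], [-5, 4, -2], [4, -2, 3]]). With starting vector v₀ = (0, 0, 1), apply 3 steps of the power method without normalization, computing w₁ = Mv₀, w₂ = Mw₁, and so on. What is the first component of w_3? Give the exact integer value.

276

w1 = Mv₀ = ((-5)·0 + (-5)·0 + 4·1; (-5)·0 + 4·0 + (-2)·1; 4·0 + (-2)·0 + 3·1) = (4, -2, 3)
w2 = Mw1 = ((-5)·4 + (-5)·(-2) + 4·3; (-5)·4 + 4·(-2) + (-2)·3; 4·4 + (-2)·(-2) + 3·3) = (2, -34, 29)
w3 = Mw2 = (276, -204, 163)
The requested component of w3 is 276.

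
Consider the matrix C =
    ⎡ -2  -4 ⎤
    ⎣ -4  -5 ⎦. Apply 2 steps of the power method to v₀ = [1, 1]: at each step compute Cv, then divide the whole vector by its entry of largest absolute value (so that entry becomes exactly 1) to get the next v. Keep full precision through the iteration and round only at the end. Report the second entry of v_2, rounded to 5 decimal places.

Cv0 = (-6.000000, -9.000000); divide by -9.000000 → v1 = (0.666667, 1.000000)
Cv1 = (-5.333333, -7.666667); divide by -7.666667 → v2 = (0.695652, 1.000000)
Requested entry of v2: 69/69 = 1.00000

1.00000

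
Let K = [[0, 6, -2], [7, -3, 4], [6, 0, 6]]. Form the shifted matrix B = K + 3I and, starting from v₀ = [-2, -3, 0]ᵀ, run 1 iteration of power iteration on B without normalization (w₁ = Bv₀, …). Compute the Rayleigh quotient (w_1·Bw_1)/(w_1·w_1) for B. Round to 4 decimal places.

B = K + 3I has rows (3, 6, -2); (7, 0, 4); (6, 0, 9)
w1 = Bv₀ = (3·(-2) + 6·(-3) + (-2)·0; 7·(-2) + 0·(-3) + 4·0; 6·(-2) + 0·(-3) + 9·0) = (-24, -14, -12)
Bw1 = (-132, -216, -252)
w1·Bw1 = 9216; w1·w1 = 916; μ ≈ 9216/916 = 10.0611

10.0611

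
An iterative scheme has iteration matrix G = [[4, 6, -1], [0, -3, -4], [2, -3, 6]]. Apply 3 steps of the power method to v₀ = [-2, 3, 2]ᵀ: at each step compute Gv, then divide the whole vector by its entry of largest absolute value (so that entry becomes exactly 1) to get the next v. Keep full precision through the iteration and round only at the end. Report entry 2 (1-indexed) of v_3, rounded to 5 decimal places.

Gv0 = (8.000000, -17.000000, -1.000000); divide by -17.000000 → v1 = (-0.470588, 1.000000, 0.058824)
Gv1 = (4.058824, -3.235294, -3.588235); divide by 4.058824 → v2 = (1.000000, -0.797101, -0.884058)
Gv2 = (0.101449, 5.927536, -0.913043); divide by 5.927536 → v3 = (0.017115, 1.000000, -0.154034)
Requested entry of v3: -409/-409 = 1.00000

1.00000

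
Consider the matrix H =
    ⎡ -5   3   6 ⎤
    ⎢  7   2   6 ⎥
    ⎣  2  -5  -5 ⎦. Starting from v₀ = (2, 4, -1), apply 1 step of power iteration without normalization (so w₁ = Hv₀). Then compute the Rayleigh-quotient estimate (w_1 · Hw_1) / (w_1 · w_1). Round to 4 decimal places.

-1.6209

w1 = Hv₀ = ((-5)·2 + 3·4 + 6·(-1); 7·2 + 2·4 + 6·(-1); 2·2 + (-5)·4 + (-5)·(-1)) = (-4, 16, -11)
Hw1 = (2, -62, -33)
w1·Hw1 = (-4)·2 + 16·(-62) + (-11)·(-33) = -637; w1·w1 = (-4)·(-4) + 16·16 + (-11)·(-11) = 393
λ ≈ -637/393 = -1.6209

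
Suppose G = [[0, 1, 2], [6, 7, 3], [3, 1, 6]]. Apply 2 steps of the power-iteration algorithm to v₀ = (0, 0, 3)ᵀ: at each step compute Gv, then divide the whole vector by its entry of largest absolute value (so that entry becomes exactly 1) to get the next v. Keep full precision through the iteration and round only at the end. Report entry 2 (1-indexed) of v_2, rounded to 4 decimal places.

Gv0 = (6.00000, 9.00000, 18.00000); divide by 18.00000 → v1 = (0.33333, 0.50000, 1.00000)
Gv1 = (2.50000, 8.50000, 7.50000); divide by 8.50000 → v2 = (0.29412, 1.00000, 0.88235)
Requested entry of v2: 153/153 = 1.0000

1.0000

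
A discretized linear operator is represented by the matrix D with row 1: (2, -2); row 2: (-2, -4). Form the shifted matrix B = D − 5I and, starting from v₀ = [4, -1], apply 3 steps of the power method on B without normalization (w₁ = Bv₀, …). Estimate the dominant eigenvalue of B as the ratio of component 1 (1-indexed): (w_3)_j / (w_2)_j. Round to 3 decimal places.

-3.786

B = D − 5I has rows (-3, -2); (-2, -9)
w1 = Bv₀ = ((-3)·4 + (-2)·(-1); (-2)·4 + (-9)·(-1)) = (-10, 1)
w2 = Bw1 = ((-3)·(-10) + (-2)·1; (-2)·(-10) + (-9)·1) = (28, 11)
w3 = Bw2 = (-106, -155)
Ratio: -106/28 = -3.786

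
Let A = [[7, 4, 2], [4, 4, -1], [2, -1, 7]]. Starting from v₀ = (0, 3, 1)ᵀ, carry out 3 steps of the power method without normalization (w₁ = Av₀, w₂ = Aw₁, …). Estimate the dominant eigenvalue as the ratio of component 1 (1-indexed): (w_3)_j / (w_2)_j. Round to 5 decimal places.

10.16000

w1 = Av₀ = (7·0 + 4·3 + 2·1; 4·0 + 4·3 + (-1)·1; 2·0 + (-1)·3 + 7·1) = (14, 11, 4)
w2 = Aw1 = (7·14 + 4·11 + 2·4; 4·14 + 4·11 + (-1)·4; 2·14 + (-1)·11 + 7·4) = (150, 96, 45)
w3 = Aw2 = (1524, 939, 519)
Ratio at component: 1524 / 150 = 10.16000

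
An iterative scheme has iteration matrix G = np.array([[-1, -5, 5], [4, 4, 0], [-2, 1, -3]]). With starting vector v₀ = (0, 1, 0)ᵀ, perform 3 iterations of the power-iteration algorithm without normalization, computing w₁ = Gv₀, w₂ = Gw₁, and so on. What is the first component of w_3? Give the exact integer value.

w1 = Gv₀ = ((-1)·0 + (-5)·1 + 5·0; 4·0 + 4·1 + 0·0; (-2)·0 + 1·1 + (-3)·0) = (-5, 4, 1)
w2 = Gw1 = ((-1)·(-5) + (-5)·4 + 5·1; 4·(-5) + 4·4 + 0·1; (-2)·(-5) + 1·4 + (-3)·1) = (-10, -4, 11)
w3 = Gw2 = (85, -56, -17)
The requested component of w3 is 85.

85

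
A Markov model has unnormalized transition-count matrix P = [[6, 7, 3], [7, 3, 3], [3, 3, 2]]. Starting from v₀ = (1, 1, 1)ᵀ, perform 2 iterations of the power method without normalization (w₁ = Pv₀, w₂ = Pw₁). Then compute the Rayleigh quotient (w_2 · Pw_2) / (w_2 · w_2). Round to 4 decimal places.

13.2437

w1 = Pv₀ = (16, 13, 8)
w2 = Pw1 = (211, 175, 103)
Pw2 = (2800, 2311, 1364)
w2·Pw2 = 211·2800 + 175·2311 + 103·1364 = 1135717; w2·w2 = 211·211 + 175·175 + 103·103 = 85755
λ ≈ 1135717/85755 = 13.2437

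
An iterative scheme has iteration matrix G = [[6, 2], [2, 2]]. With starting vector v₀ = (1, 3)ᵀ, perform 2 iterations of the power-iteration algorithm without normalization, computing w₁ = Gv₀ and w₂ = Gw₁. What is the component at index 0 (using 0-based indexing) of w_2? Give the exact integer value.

88

w1 = Gv₀ = (12, 8)
w2 = Gw1 = (88, 40)
The requested component of w2 is 88.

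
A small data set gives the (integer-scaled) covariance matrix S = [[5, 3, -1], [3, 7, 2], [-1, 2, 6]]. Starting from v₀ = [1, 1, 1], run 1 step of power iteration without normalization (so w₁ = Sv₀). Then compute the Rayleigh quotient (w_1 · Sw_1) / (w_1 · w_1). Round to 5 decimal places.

9.45868

w1 = Sv₀ = (7, 12, 7)
Sw1 = (64, 119, 59)
w1·Sw1 = 7·64 + 12·119 + 7·59 = 2289; w1·w1 = 7·7 + 12·12 + 7·7 = 242
λ ≈ 2289/242 = 9.45868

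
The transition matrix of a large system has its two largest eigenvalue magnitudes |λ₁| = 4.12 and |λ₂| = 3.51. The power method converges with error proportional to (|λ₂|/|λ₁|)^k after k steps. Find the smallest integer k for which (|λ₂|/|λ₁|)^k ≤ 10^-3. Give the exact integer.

44

|λ₂/λ₁| = 3.51/4.12 = 0.85194
Need k ≥ ln(10^-3) / ln(0.85194) = -6.9078 / -0.1602 ≈ 43.110
Smallest integer k satisfying the bound: 44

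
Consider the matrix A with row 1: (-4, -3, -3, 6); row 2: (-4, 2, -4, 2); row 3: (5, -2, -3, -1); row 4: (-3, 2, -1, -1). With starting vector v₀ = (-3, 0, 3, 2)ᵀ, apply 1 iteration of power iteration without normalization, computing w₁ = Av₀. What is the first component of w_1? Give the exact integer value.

15

w1 = Av₀ = ((-4)·(-3) + (-3)·0 + (-3)·3 + 6·2; (-4)·(-3) + 2·0 + (-4)·3 + 2·2; 5·(-3) + (-2)·0 + (-3)·3 + (-1)·2; (-3)·(-3) + 2·0 + (-1)·3 + (-1)·2) = (15, 4, -26, 4)
The requested component of w1 is 15.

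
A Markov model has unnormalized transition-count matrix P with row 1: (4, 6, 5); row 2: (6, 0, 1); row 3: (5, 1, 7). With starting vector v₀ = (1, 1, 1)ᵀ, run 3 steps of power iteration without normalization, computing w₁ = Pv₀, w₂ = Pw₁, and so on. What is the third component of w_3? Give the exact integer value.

w1 = Pv₀ = (4·1 + 6·1 + 5·1; 6·1 + 0·1 + 1·1; 5·1 + 1·1 + 7·1) = (15, 7, 13)
w2 = Pw1 = (4·15 + 6·7 + 5·13; 6·15 + 0·7 + 1·13; 5·15 + 1·7 + 7·13) = (167, 103, 173)
w3 = Pw2 = (2151, 1175, 2149)
The requested component of w3 is 2149.

2149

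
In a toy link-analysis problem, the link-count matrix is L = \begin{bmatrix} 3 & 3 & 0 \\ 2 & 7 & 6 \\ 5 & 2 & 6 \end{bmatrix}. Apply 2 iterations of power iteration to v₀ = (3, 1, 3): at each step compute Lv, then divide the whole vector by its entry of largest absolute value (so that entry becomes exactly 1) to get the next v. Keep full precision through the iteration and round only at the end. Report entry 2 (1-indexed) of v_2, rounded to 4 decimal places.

1.0000

Lv0 = (12.00000, 31.00000, 35.00000); divide by 35.00000 → v1 = (0.34286, 0.88571, 1.00000)
Lv1 = (3.68571, 12.88571, 9.48571); divide by 12.88571 → v2 = (0.28603, 1.00000, 0.73614)
Requested entry of v2: 451/451 = 1.0000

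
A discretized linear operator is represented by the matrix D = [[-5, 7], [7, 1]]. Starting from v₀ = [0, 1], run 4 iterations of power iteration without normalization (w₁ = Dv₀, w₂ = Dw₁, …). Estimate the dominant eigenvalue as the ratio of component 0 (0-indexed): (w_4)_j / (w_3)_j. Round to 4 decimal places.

w1 = Dv₀ = (7, 1)
w2 = Dw1 = (-28, 50)
w3 = Dw2 = (490, -146)
w4 = Dw3 = (-3472, 3284)
Ratio at component: -3472 / 490 = -7.0857

λ ≈ -7.0857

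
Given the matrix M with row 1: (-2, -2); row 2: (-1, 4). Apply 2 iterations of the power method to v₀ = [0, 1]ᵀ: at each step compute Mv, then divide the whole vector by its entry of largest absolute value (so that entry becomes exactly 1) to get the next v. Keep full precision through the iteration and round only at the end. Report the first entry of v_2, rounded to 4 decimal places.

-0.2222

Mv0 = (-2.00000, 4.00000); divide by 4.00000 → v1 = (-0.50000, 1.00000)
Mv1 = (-1.00000, 4.50000); divide by 4.50000 → v2 = (-0.22222, 1.00000)
Requested entry of v2: -4/18 = -0.2222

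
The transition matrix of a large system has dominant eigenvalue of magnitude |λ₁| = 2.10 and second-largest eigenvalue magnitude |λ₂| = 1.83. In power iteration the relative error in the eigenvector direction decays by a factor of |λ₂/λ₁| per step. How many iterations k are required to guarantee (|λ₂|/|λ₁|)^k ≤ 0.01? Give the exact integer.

|λ₂/λ₁| = 1.83/2.10 = 0.87143
Need k ≥ ln(0.01) / ln(0.87143) = -4.6052 / -0.1376 ≈ 33.463
Smallest integer k satisfying the bound: 34

34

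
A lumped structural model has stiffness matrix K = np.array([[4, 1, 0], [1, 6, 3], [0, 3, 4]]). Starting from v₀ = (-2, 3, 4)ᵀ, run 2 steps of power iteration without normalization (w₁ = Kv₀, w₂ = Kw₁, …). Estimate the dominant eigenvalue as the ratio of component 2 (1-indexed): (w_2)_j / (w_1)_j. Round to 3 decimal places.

w1 = Kv₀ = (4·(-2) + 1·3 + 0·4; 1·(-2) + 6·3 + 3·4; 0·(-2) + 3·3 + 4·4) = (-5, 28, 25)
w2 = Kw1 = (4·(-5) + 1·28 + 0·25; 1·(-5) + 6·28 + 3·25; 0·(-5) + 3·28 + 4·25) = (8, 238, 184)
Ratio at component: 238 / 28 = 8.500

8.500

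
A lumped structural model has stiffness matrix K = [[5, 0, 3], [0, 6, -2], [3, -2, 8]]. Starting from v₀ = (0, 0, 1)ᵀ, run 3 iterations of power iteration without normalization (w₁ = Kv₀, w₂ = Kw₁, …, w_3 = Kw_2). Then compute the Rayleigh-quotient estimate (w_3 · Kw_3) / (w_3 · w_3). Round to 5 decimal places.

10.51313

w1 = Kv₀ = (5·0 + 0·0 + 3·1; 0·0 + 6·0 + (-2)·1; 3·0 + (-2)·0 + 8·1) = (3, -2, 8)
w2 = Kw1 = (5·3 + 0·(-2) + 3·8; 0·3 + 6·(-2) + (-2)·8; 3·3 + (-2)·(-2) + 8·8) = (39, -28, 77)
w3 = Kw2 = (426, -322, 789)
Kw3 = (4497, -3510, 8234)
w3·Kw3 = 426·4497 + (-322)·(-3510) + 789·8234 = 9542568; w3·w3 = 426·426 + (-322)·(-322) + 789·789 = 907681
λ ≈ 9542568/907681 = 10.51313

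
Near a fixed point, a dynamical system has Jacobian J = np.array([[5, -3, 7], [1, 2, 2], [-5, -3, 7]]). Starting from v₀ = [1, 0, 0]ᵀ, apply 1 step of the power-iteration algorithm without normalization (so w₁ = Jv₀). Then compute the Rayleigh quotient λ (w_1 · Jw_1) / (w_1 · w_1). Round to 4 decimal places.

w1 = Jv₀ = (5·1 + (-3)·0 + 7·0; 1·1 + 2·0 + 2·0; (-5)·1 + (-3)·0 + 7·0) = (5, 1, -5)
Jw1 = (-13, -3, -63)
w1·Jw1 = 5·(-13) + 1·(-3) + (-5)·(-63) = 247; w1·w1 = 5·5 + 1·1 + (-5)·(-5) = 51
λ ≈ 247/51 = 4.8431

4.8431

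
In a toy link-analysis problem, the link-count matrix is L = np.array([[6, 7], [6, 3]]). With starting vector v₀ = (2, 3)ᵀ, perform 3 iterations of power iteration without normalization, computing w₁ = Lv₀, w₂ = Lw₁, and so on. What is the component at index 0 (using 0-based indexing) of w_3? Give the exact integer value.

3897

w1 = Lv₀ = (6·2 + 7·3; 6·2 + 3·3) = (33, 21)
w2 = Lw1 = (6·33 + 7·21; 6·33 + 3·21) = (345, 261)
w3 = Lw2 = (3897, 2853)
The requested component of w3 is 3897.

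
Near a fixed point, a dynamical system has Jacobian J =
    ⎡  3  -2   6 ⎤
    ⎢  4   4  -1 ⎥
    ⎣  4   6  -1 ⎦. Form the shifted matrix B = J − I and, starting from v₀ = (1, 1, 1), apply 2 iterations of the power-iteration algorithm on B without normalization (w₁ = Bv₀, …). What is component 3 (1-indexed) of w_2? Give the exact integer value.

B = J − I has rows (2, -2, 6); (4, 3, -1); (4, 6, -2)
w1 = Bv₀ = (6, 6, 8)
w2 = Bw1 = (48, 34, 44)
Requested component of w2: 44

44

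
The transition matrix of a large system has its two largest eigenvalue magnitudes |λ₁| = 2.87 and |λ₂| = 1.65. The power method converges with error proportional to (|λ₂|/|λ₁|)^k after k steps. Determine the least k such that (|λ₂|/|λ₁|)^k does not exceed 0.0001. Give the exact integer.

17

|λ₂/λ₁| = 1.65/2.87 = 0.57491
Need k ≥ ln(0.0001) / ln(0.57491) = -9.2103 / -0.5535 ≈ 16.639
Smallest integer k satisfying the bound: 17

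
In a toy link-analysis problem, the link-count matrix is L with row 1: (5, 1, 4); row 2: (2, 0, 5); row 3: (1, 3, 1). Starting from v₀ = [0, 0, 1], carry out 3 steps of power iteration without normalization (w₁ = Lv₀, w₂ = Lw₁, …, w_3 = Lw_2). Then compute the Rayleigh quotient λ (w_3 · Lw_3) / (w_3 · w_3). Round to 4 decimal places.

λ ≈ 6.9358

w1 = Lv₀ = (4, 5, 1)
w2 = Lw1 = (29, 13, 20)
w3 = Lw2 = (238, 158, 88)
Lw3 = (1700, 916, 800)
w3·Lw3 = 238·1700 + 158·916 + 88·800 = 619728; w3·w3 = 238·238 + 158·158 + 88·88 = 89352
λ ≈ 619728/89352 = 6.9358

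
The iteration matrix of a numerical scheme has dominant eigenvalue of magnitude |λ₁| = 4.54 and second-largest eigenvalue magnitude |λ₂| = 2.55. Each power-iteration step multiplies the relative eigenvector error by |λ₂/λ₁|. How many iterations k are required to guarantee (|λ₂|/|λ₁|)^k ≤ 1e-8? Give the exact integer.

32

|λ₂/λ₁| = 2.55/4.54 = 0.56167
Need k ≥ ln(1e-8) / ln(0.56167) = -18.4207 / -0.5768 ≈ 31.934
Smallest integer k satisfying the bound: 32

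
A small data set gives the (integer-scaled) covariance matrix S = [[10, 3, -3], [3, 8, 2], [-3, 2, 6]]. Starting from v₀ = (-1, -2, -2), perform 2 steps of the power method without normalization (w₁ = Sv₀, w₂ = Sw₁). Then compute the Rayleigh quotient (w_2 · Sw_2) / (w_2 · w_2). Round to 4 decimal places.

10.6429

w1 = Sv₀ = (-10, -23, -13)
w2 = Sw1 = (-130, -240, -94)
Sw2 = (-1738, -2498, -654)
w2·Sw2 = (-130)·(-1738) + (-240)·(-2498) + (-94)·(-654) = 886936; w2·w2 = (-130)·(-130) + (-240)·(-240) + (-94)·(-94) = 83336
λ ≈ 886936/83336 = 10.6429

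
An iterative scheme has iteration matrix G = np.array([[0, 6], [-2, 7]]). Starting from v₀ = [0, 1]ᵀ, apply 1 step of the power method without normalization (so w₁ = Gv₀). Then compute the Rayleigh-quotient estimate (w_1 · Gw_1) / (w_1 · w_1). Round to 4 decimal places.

λ ≈ 6.0118

w1 = Gv₀ = (0·0 + 6·1; (-2)·0 + 7·1) = (6, 7)
Gw1 = (42, 37)
w1·Gw1 = 6·42 + 7·37 = 511; w1·w1 = 6·6 + 7·7 = 85
λ ≈ 511/85 = 6.0118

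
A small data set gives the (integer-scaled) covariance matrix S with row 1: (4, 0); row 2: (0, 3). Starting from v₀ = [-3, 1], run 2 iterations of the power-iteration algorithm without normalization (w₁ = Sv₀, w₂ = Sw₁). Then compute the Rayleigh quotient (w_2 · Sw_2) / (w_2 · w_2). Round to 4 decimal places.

w1 = Sv₀ = (4·(-3) + 0·1; 0·(-3) + 3·1) = (-12, 3)
w2 = Sw1 = (4·(-12) + 0·3; 0·(-12) + 3·3) = (-48, 9)
Sw2 = (-192, 27)
w2·Sw2 = (-48)·(-192) + 9·27 = 9459; w2·w2 = (-48)·(-48) + 9·9 = 2385
λ ≈ 9459/2385 = 3.9660

λ ≈ 3.9660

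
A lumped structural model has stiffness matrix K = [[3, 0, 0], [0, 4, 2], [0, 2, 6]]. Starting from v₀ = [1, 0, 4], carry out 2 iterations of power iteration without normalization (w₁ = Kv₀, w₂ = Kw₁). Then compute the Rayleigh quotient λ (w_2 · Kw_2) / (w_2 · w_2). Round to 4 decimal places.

λ ≈ 7.1894

w1 = Kv₀ = (3, 8, 24)
w2 = Kw1 = (9, 80, 160)
Kw2 = (27, 640, 1120)
w2·Kw2 = 9·27 + 80·640 + 160·1120 = 230643; w2·w2 = 9·9 + 80·80 + 160·160 = 32081
λ ≈ 230643/32081 = 7.1894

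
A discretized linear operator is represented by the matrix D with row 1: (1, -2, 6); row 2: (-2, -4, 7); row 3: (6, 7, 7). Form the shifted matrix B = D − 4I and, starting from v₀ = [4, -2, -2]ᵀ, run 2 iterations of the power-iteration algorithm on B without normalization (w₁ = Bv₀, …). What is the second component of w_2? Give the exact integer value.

B = D − 4I has rows (-3, -2, 6); (-2, -8, 7); (6, 7, 3)
w1 = Bv₀ = ((-3)·4 + (-2)·(-2) + 6·(-2); (-2)·4 + (-8)·(-2) + 7·(-2); 6·4 + 7·(-2) + 3·(-2)) = (-20, -6, 4)
w2 = Bw1 = ((-3)·(-20) + (-2)·(-6) + 6·4; (-2)·(-20) + (-8)·(-6) + 7·4; 6·(-20) + 7·(-6) + 3·4) = (96, 116, -150)
Requested component of w2: 116

116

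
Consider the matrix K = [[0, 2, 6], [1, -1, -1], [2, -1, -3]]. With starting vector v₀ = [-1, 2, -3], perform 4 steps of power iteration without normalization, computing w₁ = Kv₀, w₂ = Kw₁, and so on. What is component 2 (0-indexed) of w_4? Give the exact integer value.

w1 = Kv₀ = (0·(-1) + 2·2 + 6·(-3); 1·(-1) + (-1)·2 + (-1)·(-3); 2·(-1) + (-1)·2 + (-3)·(-3)) = (-14, 0, 5)
w2 = Kw1 = (0·(-14) + 2·0 + 6·5; 1·(-14) + (-1)·0 + (-1)·5; 2·(-14) + (-1)·0 + (-3)·5) = (30, -19, -43)
w3 = Kw2 = (-296, 92, 208)
w4 = Kw3 = (1432, -596, -1308)
The requested component of w4 is -1308.

-1308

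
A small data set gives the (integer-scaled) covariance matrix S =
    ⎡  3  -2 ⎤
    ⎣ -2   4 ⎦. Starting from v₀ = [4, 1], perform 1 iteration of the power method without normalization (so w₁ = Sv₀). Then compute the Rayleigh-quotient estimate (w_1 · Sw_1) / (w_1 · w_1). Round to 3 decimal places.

w1 = Sv₀ = (10, -4)
Sw1 = (38, -36)
w1·Sw1 = 10·38 + (-4)·(-36) = 524; w1·w1 = 10·10 + (-4)·(-4) = 116
λ ≈ 524/116 = 4.517

4.517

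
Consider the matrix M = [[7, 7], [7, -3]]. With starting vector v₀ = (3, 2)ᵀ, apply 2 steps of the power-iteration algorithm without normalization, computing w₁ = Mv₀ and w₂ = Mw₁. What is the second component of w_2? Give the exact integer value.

w1 = Mv₀ = (7·3 + 7·2; 7·3 + (-3)·2) = (35, 15)
w2 = Mw1 = (7·35 + 7·15; 7·35 + (-3)·15) = (350, 200)
The requested component of w2 is 200.

200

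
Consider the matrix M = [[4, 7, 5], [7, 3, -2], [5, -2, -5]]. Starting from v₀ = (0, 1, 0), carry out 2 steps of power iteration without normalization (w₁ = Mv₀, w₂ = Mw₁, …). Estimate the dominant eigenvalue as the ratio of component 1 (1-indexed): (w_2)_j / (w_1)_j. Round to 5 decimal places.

w1 = Mv₀ = (7, 3, -2)
w2 = Mw1 = (39, 62, 39)
Ratio at component: 39 / 7 = 5.57143

λ ≈ 5.57143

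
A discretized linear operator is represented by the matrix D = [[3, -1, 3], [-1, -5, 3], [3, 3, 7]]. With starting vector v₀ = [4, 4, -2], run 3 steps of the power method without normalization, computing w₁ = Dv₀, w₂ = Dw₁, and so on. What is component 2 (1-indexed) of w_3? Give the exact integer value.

w1 = Dv₀ = (3·4 + (-1)·4 + 3·(-2); (-1)·4 + (-5)·4 + 3·(-2); 3·4 + 3·4 + 7·(-2)) = (2, -30, 10)
w2 = Dw1 = (3·2 + (-1)·(-30) + 3·10; (-1)·2 + (-5)·(-30) + 3·10; 3·2 + 3·(-30) + 7·10) = (66, 178, -14)
w3 = Dw2 = (-22, -998, 634)
The requested component of w3 is -998.

-998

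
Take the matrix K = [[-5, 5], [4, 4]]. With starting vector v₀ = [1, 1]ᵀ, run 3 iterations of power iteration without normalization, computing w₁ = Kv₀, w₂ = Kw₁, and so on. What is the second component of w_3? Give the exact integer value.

288

w1 = Kv₀ = ((-5)·1 + 5·1; 4·1 + 4·1) = (0, 8)
w2 = Kw1 = ((-5)·0 + 5·8; 4·0 + 4·8) = (40, 32)
w3 = Kw2 = (-40, 288)
The requested component of w3 is 288.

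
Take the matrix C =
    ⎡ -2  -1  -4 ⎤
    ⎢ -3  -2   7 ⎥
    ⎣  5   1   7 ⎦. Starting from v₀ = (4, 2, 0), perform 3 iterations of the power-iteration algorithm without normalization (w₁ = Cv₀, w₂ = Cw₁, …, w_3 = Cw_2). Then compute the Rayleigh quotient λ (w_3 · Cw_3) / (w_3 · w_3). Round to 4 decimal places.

λ ≈ 5.3944

w1 = Cv₀ = ((-2)·4 + (-1)·2 + (-4)·0; (-3)·4 + (-2)·2 + 7·0; 5·4 + 1·2 + 7·0) = (-10, -16, 22)
w2 = Cw1 = ((-2)·(-10) + (-1)·(-16) + (-4)·22; (-3)·(-10) + (-2)·(-16) + 7·22; 5·(-10) + 1·(-16) + 7·22) = (-52, 216, 88)
w3 = Cw2 = (-464, 340, 572)
Cw3 = (-1700, 4716, 2024)
w3·Cw3 = (-464)·(-1700) + 340·4716 + 572·2024 = 3549968; w3·w3 = (-464)·(-464) + 340·340 + 572·572 = 658080
λ ≈ 3549968/658080 = 5.3944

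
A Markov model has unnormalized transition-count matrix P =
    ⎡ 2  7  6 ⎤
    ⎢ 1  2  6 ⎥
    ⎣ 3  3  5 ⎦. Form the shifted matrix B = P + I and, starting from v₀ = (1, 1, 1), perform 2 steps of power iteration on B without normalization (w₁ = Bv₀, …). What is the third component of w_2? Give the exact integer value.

150

B = P + I has rows (3, 7, 6); (1, 3, 6); (3, 3, 6)
w1 = Bv₀ = (16, 10, 12)
w2 = Bw1 = (190, 118, 150)
Requested component of w2: 150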